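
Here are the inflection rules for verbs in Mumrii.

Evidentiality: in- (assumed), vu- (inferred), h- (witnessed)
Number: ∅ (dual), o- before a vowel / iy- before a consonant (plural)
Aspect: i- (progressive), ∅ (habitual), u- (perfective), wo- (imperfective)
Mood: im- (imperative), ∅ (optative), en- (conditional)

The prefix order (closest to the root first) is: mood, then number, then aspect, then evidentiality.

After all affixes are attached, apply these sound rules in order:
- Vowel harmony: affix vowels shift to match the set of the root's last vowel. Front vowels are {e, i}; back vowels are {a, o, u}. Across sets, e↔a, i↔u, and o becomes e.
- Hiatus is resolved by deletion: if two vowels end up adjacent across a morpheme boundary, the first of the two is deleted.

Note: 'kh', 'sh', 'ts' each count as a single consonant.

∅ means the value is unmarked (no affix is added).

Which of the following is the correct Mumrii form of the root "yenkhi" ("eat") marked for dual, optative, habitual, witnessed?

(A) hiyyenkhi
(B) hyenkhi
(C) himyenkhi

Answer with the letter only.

B

mood = optative: zero marking, form stays yenkhi.
number = dual: zero marking, form stays yenkhi.
aspect = habitual: zero marking, form stays yenkhi.
Attach evidentiality witnessed h- → hyenkhi.
Vowel harmony: no change.
Vowel deletion: no change.
So the correct form is hyenkhi, option (B).
(A) hiyyenkhi is wrong: it uses plural instead of dual for number.
(C) himyenkhi is wrong: it uses imperative instead of optative for mood.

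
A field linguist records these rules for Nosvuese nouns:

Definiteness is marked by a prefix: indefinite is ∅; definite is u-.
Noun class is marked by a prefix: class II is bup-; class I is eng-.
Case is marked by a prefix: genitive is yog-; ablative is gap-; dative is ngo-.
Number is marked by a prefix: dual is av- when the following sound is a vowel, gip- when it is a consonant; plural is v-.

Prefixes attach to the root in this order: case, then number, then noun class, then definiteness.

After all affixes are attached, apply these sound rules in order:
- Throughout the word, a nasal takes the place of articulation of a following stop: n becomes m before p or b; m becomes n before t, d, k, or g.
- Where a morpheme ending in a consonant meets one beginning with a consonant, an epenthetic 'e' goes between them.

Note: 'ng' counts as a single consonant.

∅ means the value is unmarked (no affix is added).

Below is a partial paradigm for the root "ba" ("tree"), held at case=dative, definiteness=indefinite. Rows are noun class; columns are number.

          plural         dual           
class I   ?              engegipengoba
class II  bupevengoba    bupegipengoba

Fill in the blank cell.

engevengoba

Attach case dative ngo- → ngoba.
Attach number plural v- → vngoba.
Attach noun class class I eng- → engvngoba.
definiteness = indefinite: zero marking, form stays engvngoba.
Nasal assimilation: no change.
Apply epenthesis: engvngoba → engevengoba.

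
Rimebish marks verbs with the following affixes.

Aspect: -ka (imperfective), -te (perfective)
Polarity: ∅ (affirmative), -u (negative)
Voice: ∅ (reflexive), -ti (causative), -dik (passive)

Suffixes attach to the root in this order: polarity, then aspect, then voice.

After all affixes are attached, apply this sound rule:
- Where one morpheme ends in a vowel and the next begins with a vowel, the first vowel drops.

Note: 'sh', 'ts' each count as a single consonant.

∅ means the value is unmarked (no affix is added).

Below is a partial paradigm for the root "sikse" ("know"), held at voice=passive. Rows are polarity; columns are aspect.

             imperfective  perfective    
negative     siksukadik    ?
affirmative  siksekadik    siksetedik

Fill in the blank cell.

siksutedik

Attach polarity negative -u → sikseu.
Attach aspect perfective -te → sikseute.
Attach voice passive -dik → sikseutedik.
Apply vowel deletion: sikseutedik → siksutedik.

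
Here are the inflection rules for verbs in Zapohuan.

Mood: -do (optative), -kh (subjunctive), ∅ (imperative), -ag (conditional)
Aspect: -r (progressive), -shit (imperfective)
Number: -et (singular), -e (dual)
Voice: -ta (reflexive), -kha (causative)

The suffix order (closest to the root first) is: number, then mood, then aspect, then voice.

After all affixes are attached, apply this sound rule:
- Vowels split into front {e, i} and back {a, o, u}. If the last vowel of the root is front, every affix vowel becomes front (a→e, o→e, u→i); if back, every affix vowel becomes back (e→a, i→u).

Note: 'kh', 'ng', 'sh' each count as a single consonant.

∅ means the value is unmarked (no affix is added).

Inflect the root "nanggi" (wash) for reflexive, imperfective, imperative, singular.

Attach number singular -et → nanggiet.
mood = imperative: zero marking, form stays nanggiet.
Attach aspect imperfective -shit → nanggietshit.
Attach voice reflexive -ta → nanggietshitta.
Apply vowel harmony: nanggietshitta → nanggietshitte.

nanggietshitte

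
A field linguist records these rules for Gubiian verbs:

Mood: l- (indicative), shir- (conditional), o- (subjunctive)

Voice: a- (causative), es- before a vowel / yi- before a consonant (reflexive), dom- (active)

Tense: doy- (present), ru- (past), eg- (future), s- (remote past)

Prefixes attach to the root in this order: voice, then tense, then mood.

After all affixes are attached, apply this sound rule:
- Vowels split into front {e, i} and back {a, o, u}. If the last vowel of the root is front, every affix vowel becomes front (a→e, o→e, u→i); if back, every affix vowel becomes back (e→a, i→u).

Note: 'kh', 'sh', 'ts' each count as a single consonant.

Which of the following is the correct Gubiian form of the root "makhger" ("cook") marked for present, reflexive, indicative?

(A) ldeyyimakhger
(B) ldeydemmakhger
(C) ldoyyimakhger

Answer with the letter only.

A

Attach voice reflexive yi- (before consonant 'm') → yimakhger.
Attach tense present doy- → doyyimakhger.
Attach mood indicative l- → ldoyyimakhger.
Apply vowel harmony: ldoyyimakhger → ldeyyimakhger.
So the correct form is ldeyyimakhger, option (A).
(B) ldeydemmakhger is wrong: it uses active instead of reflexive for voice.
(C) ldoyyimakhger is wrong: it fails to apply the sound rule(s).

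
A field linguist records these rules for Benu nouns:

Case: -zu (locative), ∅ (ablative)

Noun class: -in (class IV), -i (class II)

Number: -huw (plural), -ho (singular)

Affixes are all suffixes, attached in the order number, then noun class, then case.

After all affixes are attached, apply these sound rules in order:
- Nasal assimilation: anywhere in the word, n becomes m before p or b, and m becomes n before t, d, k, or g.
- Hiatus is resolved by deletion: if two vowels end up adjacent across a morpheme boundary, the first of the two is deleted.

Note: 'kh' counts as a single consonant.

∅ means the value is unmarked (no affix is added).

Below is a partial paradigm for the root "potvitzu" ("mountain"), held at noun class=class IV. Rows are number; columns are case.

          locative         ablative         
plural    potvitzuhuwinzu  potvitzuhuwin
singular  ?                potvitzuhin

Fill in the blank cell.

potvitzuhinzu

Attach number singular -ho → potvitzuho.
Attach noun class class IV -in → potvitzuhoin.
Attach case locative -zu → potvitzuhoinzu.
Nasal assimilation: no change.
Apply vowel deletion: potvitzuhoinzu → potvitzuhinzu.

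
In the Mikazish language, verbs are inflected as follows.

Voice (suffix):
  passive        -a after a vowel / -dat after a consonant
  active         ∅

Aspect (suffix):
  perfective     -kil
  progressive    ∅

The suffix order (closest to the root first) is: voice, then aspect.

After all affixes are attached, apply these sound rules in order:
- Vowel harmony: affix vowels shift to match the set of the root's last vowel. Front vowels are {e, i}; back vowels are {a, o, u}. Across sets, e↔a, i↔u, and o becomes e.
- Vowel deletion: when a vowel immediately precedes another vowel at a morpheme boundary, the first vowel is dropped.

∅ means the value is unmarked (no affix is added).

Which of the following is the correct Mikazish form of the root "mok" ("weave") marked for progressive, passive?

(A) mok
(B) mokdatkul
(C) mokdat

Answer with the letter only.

Attach voice passive -dat (after consonant 'k') → mokdat.
aspect = progressive: zero marking, form stays mokdat.
Vowel harmony: no change.
Vowel deletion: no change.
So the correct form is mokdat, option (C).
(A) mok is wrong: it uses active instead of passive for voice.
(B) mokdatkul is wrong: it uses perfective instead of progressive for aspect.

C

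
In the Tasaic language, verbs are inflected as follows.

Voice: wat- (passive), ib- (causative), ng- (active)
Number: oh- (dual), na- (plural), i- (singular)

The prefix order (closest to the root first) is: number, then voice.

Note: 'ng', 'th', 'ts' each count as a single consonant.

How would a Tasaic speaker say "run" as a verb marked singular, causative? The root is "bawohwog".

Attach number singular i- → ibawohwog.
Attach voice causative ib- → ibibawohwog.

ibibawohwog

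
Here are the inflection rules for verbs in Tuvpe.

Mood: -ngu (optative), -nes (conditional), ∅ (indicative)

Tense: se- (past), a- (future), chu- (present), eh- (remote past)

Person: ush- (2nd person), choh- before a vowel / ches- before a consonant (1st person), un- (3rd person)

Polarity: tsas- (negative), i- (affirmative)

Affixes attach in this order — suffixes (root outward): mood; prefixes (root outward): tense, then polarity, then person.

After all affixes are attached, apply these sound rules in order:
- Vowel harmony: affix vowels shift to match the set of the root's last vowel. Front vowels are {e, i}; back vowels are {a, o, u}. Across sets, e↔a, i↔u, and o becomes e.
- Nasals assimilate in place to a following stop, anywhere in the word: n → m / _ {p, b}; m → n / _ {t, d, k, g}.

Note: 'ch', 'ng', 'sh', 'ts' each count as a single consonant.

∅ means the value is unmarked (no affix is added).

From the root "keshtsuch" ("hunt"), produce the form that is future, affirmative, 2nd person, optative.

Attach tense future a- → akeshtsuch.
Attach polarity affirmative i- → iakeshtsuch.
Attach person 2nd person ush- → ushiakeshtsuch.
Attach mood optative -ngu → ushiakeshtsuchngu.
Apply vowel harmony: ushiakeshtsuchngu → ushuakeshtsuchngu.
Nasal assimilation: no change.

ushuakeshtsuchngu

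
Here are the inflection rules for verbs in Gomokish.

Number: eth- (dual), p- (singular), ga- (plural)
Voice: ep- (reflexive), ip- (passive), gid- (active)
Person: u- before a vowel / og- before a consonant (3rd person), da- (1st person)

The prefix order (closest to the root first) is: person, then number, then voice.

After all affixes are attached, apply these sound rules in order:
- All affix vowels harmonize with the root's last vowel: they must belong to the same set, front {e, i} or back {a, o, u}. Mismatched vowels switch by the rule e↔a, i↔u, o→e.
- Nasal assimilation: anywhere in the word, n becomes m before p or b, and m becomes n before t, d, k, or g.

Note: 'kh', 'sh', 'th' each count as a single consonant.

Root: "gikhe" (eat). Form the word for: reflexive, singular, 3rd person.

Attach person 3rd person og- (before consonant 'g') → oggikhe.
Attach number singular p- → poggikhe.
Attach voice reflexive ep- → eppoggikhe.
Apply vowel harmony: eppoggikhe → eppeggikhe.
Nasal assimilation: no change.

eppeggikhe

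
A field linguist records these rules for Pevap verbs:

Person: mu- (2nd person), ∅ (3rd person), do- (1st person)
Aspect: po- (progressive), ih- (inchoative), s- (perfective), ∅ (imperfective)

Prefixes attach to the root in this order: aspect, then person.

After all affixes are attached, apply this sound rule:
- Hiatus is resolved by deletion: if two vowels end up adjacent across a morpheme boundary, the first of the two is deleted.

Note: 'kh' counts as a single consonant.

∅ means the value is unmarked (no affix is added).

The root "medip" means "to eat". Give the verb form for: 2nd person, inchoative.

mihmedip

Attach aspect inchoative ih- → ihmedip.
Attach person 2nd person mu- → muihmedip.
Apply vowel deletion: muihmedip → mihmedip.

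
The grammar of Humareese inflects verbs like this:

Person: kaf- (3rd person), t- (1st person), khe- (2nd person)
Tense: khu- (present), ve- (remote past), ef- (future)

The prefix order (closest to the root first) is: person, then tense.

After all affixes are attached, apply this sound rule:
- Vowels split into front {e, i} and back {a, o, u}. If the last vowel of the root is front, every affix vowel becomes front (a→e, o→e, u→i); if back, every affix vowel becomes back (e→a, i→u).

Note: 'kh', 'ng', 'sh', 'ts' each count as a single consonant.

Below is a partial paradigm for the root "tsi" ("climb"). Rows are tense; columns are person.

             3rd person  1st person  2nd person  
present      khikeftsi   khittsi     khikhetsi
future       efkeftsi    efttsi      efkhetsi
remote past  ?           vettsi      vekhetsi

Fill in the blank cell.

Attach person 3rd person kaf- → kaftsi.
Attach tense remote past ve- → vekaftsi.
Apply vowel harmony: vekaftsi → vekeftsi.

vekeftsi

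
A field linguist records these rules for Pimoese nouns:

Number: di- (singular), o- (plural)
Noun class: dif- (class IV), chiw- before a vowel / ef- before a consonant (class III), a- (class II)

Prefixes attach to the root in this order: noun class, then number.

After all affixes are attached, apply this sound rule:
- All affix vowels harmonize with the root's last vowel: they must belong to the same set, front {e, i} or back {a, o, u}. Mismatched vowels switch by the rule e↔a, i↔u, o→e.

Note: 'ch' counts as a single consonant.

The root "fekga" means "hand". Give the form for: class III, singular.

Attach noun class class III ef- (before consonant 'f') → effekga.
Attach number singular di- → dieffekga.
Apply vowel harmony: dieffekga → duaffekga.

duaffekga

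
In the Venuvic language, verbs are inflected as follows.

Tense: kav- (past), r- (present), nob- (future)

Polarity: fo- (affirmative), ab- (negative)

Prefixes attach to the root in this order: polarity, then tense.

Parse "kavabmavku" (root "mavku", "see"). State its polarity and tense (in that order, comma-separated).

negative, past

Segment: kav-ab-mavku.
polarity: ab- → negative.
tense: kav- → past.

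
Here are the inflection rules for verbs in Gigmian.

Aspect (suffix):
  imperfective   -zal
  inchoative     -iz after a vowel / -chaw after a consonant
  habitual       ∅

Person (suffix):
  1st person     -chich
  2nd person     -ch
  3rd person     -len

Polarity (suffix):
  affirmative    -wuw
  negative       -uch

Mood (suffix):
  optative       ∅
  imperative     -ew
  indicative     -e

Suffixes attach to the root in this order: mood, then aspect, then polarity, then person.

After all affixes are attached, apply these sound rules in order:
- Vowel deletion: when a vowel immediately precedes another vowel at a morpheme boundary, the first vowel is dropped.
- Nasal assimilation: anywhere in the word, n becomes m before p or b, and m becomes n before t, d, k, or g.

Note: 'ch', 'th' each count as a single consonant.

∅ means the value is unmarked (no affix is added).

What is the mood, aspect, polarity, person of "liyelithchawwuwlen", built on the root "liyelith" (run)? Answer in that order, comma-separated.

optative, inchoative, affirmative, 3rd person

Segment: liyelith-chaw-wuw-len.
mood: ∅ → optative.
aspect: -iz/chaw → inchoative.
polarity: -wuw → affirmative.
person: -len → 3rd person.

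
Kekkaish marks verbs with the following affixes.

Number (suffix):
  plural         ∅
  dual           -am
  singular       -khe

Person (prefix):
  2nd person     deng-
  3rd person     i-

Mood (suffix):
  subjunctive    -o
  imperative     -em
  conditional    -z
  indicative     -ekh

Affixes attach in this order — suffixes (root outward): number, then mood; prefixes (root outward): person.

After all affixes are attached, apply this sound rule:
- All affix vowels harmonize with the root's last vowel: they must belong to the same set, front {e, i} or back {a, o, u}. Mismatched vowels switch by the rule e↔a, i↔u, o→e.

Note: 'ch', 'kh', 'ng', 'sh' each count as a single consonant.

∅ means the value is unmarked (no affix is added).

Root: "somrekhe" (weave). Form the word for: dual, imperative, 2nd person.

dengsomrekheemem

Attach number dual -am → somrekheam.
Attach person 2nd person deng- → dengsomrekheam.
Attach mood imperative -em → dengsomrekheamem.
Apply vowel harmony: dengsomrekheamem → dengsomrekheemem.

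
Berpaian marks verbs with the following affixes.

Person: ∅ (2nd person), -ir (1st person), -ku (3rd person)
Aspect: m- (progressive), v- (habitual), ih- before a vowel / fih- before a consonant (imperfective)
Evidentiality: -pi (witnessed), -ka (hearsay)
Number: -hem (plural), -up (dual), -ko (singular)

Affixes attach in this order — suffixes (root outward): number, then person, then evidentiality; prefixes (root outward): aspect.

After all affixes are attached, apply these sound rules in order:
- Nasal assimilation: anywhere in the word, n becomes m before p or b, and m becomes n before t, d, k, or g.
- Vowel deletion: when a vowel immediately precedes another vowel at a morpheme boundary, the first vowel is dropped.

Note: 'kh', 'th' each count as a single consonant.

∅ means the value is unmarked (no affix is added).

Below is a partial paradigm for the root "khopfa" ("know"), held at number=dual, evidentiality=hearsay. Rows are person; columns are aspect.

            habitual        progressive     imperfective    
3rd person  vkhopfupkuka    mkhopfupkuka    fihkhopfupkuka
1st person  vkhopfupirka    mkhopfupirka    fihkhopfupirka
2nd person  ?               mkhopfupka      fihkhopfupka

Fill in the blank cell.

Attach number dual -up → khopfaup.
Attach aspect habitual v- → vkhopfaup.
person = 2nd person: zero marking, form stays vkhopfaup.
Attach evidentiality hearsay -ka → vkhopfaupka.
Nasal assimilation: no change.
Apply vowel deletion: vkhopfaupka → vkhopfupka.

vkhopfupka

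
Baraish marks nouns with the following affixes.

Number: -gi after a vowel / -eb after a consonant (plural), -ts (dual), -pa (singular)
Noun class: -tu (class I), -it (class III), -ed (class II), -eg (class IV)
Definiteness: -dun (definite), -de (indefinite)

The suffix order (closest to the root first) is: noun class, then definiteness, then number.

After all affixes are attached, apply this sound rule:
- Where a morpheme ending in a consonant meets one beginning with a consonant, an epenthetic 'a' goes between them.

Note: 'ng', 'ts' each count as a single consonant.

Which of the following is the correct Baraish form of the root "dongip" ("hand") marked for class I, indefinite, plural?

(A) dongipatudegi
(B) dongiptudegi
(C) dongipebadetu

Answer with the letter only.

Attach noun class class I -tu → dongiptu.
Attach definiteness indefinite -de → dongiptude.
Attach number plural -gi (after vowel 'e') → dongiptudegi.
Apply epenthesis: dongiptudegi → dongipatudegi.
So the correct form is dongipatudegi, option (A).
(B) dongiptudegi is wrong: it fails to apply the sound rule(s).
(C) dongipebadetu is wrong: it has the affixes in the wrong order.

A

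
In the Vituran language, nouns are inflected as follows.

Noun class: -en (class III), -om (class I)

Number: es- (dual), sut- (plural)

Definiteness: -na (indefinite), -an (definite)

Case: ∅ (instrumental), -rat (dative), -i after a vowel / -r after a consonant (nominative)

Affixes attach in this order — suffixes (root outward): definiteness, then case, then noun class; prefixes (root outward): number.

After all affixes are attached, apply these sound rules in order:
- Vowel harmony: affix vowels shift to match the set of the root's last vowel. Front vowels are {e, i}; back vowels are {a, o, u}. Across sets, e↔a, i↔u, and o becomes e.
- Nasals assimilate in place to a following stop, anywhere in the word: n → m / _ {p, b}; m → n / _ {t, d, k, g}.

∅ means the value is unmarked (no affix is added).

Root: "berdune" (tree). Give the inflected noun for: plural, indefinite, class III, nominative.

sitberduneneien

Attach definiteness indefinite -na → berdunena.
Attach case nominative -i (after vowel 'a') → berdunenai.
Attach noun class class III -en → berdunenaien.
Attach number plural sut- → sutberdunenaien.
Apply vowel harmony: sutberdunenaien → sitberduneneien.
Nasal assimilation: no change.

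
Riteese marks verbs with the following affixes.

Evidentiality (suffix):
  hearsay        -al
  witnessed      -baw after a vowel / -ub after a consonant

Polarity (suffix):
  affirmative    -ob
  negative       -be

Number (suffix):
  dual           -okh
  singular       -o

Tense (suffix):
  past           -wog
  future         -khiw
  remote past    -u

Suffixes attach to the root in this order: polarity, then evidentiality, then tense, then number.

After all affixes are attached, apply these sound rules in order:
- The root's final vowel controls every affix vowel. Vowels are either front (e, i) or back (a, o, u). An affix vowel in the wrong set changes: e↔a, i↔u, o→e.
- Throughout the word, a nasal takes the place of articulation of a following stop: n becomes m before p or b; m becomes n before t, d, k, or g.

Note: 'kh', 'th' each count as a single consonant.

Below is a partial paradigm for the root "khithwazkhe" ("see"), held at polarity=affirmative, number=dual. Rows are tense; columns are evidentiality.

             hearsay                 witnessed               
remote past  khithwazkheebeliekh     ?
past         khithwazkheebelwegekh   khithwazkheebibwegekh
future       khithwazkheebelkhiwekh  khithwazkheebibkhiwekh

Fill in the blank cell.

Attach polarity affirmative -ob → khithwazkheob.
Attach evidentiality witnessed -ub (after consonant 'b') → khithwazkheobub.
Attach tense remote past -u → khithwazkheobubu.
Attach number dual -okh → khithwazkheobubuokh.
Apply vowel harmony: khithwazkheobubuokh → khithwazkheebibiekh.
Nasal assimilation: no change.

khithwazkheebibiekh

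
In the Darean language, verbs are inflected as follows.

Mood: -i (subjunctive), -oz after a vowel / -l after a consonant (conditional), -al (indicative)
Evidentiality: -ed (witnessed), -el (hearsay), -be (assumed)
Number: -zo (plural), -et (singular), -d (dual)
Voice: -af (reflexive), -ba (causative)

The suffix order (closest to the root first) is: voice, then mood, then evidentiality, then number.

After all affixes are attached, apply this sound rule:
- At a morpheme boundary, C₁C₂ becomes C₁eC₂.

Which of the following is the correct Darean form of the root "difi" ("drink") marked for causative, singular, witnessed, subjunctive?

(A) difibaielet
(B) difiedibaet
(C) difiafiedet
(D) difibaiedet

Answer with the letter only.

Attach voice causative -ba → difiba.
Attach mood subjunctive -i → difibai.
Attach evidentiality witnessed -ed → difibaied.
Attach number singular -et → difibaiedet.
Epenthesis: no change.
So the correct form is difibaiedet, option (D).
(C) difiafiedet is wrong: it uses reflexive instead of causative for voice.
(B) difiedibaet is wrong: it has the affixes in the wrong order.
(A) difibaielet is wrong: it uses hearsay instead of witnessed for evidentiality.

D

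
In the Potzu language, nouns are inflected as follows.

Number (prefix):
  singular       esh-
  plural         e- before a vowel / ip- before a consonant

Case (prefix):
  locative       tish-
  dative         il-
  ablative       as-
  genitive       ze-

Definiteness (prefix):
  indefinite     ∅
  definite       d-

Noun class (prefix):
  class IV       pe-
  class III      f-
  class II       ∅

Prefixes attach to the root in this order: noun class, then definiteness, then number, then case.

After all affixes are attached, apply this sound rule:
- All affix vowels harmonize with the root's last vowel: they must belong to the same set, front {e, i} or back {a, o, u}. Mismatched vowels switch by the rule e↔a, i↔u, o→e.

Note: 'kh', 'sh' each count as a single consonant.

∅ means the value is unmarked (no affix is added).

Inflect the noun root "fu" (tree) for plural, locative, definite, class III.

tushupdffu

Attach noun class class III f- → ffu.
Attach definiteness definite d- → dffu.
Attach number plural ip- (before consonant 'd') → ipdffu.
Attach case locative tish- → tishipdffu.
Apply vowel harmony: tishipdffu → tushupdffu.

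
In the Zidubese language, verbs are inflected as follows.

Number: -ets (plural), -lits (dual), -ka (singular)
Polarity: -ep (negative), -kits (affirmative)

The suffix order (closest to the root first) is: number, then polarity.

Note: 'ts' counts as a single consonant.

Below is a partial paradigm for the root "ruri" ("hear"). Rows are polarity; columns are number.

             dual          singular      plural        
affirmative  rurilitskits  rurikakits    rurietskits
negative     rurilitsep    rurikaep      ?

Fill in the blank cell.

rurietsep

Attach number plural -ets → ruriets.
Attach polarity negative -ep → rurietsep.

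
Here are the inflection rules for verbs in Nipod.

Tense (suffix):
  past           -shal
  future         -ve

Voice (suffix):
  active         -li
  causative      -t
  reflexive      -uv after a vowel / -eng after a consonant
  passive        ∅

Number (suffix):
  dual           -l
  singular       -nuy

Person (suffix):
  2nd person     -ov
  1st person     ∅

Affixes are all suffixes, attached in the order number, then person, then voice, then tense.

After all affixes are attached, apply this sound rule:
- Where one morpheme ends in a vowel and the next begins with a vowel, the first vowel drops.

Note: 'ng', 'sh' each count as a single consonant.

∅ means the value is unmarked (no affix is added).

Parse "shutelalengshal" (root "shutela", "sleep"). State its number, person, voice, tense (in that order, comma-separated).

Segment: shutela-l-eng-shal.
number: -l → dual.
person: ∅ → 1st person.
voice: -uv/eng → reflexive.
tense: -shal → past.

dual, 1st person, reflexive, past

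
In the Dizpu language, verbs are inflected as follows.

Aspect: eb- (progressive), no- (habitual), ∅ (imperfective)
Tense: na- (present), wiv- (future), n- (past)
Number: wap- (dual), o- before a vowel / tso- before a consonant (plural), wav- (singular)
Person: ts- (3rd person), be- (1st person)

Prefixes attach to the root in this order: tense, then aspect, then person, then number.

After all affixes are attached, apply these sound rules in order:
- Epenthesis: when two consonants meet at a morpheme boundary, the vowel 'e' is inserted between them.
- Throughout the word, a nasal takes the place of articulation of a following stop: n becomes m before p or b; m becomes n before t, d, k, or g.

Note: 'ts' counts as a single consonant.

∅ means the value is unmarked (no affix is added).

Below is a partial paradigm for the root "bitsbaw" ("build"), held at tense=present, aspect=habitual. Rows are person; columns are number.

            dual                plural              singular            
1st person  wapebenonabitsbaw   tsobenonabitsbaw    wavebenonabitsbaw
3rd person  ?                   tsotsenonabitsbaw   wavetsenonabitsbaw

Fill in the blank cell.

wapetsenonabitsbaw

Attach tense present na- → nabitsbaw.
Attach aspect habitual no- → nonabitsbaw.
Attach person 3rd person ts- → tsnonabitsbaw.
Attach number dual wap- → waptsnonabitsbaw.
Apply epenthesis: waptsnonabitsbaw → wapetsenonabitsbaw.
Nasal assimilation: no change.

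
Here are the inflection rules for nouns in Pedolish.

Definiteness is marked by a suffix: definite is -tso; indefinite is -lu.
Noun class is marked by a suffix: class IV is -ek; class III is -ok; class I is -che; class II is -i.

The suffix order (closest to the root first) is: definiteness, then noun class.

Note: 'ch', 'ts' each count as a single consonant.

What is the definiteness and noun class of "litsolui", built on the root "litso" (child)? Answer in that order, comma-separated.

Segment: litso-lu-i.
definiteness: -lu → indefinite.
noun class: -i → class II.

indefinite, class II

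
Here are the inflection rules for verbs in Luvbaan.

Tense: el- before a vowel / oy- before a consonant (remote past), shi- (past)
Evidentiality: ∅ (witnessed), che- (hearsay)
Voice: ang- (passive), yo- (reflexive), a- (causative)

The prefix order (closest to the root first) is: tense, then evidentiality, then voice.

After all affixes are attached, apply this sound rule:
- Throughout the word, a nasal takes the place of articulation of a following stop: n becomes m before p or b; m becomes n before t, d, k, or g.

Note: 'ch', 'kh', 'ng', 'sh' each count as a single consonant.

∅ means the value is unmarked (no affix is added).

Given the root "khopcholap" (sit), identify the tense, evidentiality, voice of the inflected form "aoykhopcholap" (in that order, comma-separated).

Segment: a-oy-khopcholap.
tense: el/oy- → remote past.
evidentiality: ∅ → witnessed.
voice: a- → causative.

remote past, witnessed, causative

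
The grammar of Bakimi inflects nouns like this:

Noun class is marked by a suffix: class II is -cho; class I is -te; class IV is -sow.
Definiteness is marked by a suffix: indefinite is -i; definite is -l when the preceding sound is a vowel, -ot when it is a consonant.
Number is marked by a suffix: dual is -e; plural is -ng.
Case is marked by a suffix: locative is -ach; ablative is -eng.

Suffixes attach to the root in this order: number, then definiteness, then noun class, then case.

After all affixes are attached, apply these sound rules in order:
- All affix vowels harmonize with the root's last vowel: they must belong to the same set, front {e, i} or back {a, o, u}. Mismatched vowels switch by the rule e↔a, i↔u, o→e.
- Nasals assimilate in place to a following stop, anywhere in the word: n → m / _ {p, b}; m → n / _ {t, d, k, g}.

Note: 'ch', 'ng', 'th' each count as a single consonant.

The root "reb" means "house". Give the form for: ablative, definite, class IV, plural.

Attach number plural -ng → rebng.
Attach definiteness definite -ot (after consonant 'ng') → rebngot.
Attach noun class class IV -sow → rebngotsow.
Attach case ablative -eng → rebngotsoweng.
Apply vowel harmony: rebngotsoweng → rebngetseweng.
Nasal assimilation: no change.

rebngetseweng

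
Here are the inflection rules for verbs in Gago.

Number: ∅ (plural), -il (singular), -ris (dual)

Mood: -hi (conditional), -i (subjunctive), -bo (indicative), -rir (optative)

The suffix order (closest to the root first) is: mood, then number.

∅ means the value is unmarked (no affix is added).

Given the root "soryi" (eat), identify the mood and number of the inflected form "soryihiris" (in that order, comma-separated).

Segment: soryi-hi-ris.
mood: -hi → conditional.
number: -ris → dual.

conditional, dual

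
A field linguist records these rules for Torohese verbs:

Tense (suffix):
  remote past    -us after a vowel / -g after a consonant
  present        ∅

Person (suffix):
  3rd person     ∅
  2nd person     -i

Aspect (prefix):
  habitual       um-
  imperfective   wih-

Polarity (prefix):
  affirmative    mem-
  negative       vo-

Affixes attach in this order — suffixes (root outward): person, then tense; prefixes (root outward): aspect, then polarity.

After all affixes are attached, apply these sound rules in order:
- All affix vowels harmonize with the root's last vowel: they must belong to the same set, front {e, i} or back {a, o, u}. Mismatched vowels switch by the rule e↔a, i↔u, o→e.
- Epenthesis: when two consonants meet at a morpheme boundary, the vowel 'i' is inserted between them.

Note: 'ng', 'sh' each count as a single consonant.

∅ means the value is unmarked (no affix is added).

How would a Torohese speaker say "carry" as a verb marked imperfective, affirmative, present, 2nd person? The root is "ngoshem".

memiwihingoshemi

Attach person 2nd person -i → ngoshemi.
Attach aspect imperfective wih- → wihngoshemi.
Attach polarity affirmative mem- → memwihngoshemi.
tense = present: zero marking, form stays memwihngoshemi.
Vowel harmony: no change.
Apply epenthesis: memwihngoshemi → memiwihingoshemi.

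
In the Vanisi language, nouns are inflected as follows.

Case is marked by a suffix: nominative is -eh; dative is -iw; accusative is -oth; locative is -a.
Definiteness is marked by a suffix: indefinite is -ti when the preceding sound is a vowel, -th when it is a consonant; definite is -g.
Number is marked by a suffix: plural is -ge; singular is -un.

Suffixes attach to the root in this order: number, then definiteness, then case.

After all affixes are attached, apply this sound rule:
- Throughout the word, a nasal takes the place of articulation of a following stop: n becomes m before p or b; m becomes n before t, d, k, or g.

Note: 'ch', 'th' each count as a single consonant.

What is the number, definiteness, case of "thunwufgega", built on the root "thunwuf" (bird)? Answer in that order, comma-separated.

Segment: thunwuf-ge-g-a.
number: -ge → plural.
definiteness: -g → definite.
case: -a → locative.

plural, definite, locative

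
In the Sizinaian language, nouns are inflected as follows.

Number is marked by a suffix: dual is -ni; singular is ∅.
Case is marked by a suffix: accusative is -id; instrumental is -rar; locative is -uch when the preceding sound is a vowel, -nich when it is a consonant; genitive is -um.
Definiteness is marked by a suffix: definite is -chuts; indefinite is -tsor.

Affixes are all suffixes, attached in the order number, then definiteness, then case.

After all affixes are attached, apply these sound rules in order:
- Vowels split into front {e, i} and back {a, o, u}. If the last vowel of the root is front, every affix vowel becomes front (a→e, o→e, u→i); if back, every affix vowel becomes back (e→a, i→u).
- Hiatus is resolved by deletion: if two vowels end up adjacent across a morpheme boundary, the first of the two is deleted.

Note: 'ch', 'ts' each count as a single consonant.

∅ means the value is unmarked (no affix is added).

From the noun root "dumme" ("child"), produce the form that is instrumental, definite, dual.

dummenichitsrer

Attach number dual -ni → dummeni.
Attach definiteness definite -chuts → dummenichuts.
Attach case instrumental -rar → dummenichutsrar.
Apply vowel harmony: dummenichutsrar → dummenichitsrer.
Vowel deletion: no change.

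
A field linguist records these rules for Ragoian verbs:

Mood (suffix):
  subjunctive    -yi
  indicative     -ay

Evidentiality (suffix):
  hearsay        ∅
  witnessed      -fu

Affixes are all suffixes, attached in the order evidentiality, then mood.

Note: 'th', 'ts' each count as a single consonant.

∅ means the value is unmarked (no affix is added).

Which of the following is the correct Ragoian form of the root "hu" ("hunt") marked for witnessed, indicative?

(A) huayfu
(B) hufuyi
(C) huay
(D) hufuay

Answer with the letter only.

Attach evidentiality witnessed -fu → hufu.
Attach mood indicative -ay → hufuay.
So the correct form is hufuay, option (D).
(C) huay is wrong: it uses hearsay instead of witnessed for evidentiality.
(A) huayfu is wrong: it has the affixes in the wrong order.
(B) hufuyi is wrong: it uses subjunctive instead of indicative for mood.

D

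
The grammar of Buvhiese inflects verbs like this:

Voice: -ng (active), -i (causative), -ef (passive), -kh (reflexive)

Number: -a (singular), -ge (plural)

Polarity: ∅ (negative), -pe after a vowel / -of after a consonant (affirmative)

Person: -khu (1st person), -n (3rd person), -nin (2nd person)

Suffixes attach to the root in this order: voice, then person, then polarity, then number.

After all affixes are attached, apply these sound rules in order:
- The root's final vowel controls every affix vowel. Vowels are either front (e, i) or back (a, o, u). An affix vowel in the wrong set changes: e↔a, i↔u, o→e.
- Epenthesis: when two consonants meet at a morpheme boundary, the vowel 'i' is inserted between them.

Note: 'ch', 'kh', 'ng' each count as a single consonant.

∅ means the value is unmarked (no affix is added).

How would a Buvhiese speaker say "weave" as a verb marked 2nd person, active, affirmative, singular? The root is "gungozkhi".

gungozkhingininefe

Attach voice active -ng → gungozkhing.
Attach person 2nd person -nin → gungozkhingnin.
Attach polarity affirmative -of (after consonant 'n') → gungozkhingninof.
Attach number singular -a → gungozkhingninofa.
Apply vowel harmony: gungozkhingninofa → gungozkhingninefe.
Apply epenthesis: gungozkhingninefe → gungozkhingininefe.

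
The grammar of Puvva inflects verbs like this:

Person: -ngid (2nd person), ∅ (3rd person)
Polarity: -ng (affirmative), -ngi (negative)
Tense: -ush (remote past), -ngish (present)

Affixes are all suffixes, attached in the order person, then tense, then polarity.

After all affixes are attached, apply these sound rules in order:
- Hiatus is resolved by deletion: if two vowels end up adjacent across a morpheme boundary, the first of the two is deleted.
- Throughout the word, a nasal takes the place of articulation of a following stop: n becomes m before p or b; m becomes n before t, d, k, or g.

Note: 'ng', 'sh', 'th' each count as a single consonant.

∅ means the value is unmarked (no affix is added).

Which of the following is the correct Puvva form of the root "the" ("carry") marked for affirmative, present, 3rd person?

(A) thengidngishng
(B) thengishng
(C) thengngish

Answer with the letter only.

B

person = 3rd person: zero marking, form stays the.
Attach tense present -ngish → thengish.
Attach polarity affirmative -ng → thengishng.
Vowel deletion: no change.
Nasal assimilation: no change.
So the correct form is thengishng, option (B).
(A) thengidngishng is wrong: it uses 2nd person instead of 3rd person for person.
(C) thengngish is wrong: it has the affixes in the wrong order.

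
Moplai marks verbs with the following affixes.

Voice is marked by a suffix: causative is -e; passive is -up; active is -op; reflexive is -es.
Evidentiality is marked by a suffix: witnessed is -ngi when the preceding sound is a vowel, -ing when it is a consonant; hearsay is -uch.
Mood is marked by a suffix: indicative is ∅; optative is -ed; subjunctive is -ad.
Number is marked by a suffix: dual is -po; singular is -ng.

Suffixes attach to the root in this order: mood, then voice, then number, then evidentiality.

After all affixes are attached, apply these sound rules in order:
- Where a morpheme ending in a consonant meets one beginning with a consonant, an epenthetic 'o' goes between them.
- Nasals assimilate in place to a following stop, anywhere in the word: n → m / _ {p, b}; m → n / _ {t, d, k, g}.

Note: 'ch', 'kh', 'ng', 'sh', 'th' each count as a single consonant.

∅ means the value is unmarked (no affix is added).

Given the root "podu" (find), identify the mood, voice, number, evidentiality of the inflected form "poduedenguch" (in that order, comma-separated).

Segment: podu-ed-e-ng-uch.
mood: -ed → optative.
voice: -e → causative.
number: -ng → singular.
evidentiality: -uch → hearsay.

optative, causative, singular, hearsay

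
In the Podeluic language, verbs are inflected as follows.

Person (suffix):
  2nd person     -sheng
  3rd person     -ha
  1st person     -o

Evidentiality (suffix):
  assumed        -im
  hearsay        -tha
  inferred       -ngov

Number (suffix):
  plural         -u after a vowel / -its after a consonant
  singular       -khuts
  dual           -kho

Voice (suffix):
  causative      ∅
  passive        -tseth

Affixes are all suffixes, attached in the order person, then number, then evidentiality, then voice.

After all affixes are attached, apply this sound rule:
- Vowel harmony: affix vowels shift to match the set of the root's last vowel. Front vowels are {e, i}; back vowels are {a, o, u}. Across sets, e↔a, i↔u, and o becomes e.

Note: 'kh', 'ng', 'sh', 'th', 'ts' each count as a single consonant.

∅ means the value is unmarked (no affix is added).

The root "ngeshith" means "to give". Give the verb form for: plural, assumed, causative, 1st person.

ngeshitheiim

Attach person 1st person -o → ngeshitho.
Attach number plural -u (after vowel 'o') → ngeshithou.
Attach evidentiality assumed -im → ngeshithouim.
voice = causative: zero marking, form stays ngeshithouim.
Apply vowel harmony: ngeshithouim → ngeshitheiim.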